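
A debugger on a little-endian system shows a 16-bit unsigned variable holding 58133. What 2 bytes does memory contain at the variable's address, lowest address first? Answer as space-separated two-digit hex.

58133 in hexadecimal, padded to 16 bits, is 0xE315.
Split into bytes (most-significant first): E3 15.
In little-endian order the low byte comes first in memory.
So at ascending addresses the bytes are 15 E3.

15 E3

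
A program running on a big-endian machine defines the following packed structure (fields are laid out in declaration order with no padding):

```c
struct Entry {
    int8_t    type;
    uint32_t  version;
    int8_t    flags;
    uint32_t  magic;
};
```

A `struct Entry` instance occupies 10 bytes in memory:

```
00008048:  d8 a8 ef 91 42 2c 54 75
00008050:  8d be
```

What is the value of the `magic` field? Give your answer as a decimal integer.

`magic` follows `type` (1 B), `version` (4 B), `flags` (1 B), so it starts at offset 1 + 4 + 1 = 6 and occupies 4 bytes.
Bytes at offsets 6..9: 54 75 8D BE.
Big-endian stores the most-significant byte at the lowest address.
The bytes are already most-significant first: 0x54758DBE.
0x54758DBE = 1416990142.

1416990142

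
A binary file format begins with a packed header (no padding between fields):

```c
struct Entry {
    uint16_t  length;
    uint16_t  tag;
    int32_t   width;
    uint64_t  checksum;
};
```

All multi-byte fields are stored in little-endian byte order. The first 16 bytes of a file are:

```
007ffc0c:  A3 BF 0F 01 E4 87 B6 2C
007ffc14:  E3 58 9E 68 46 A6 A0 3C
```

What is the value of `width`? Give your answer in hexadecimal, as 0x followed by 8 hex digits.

`width` follows `length` (2 B), `tag` (2 B), so it starts at offset 2 + 2 = 4 and occupies 4 bytes.
Bytes at offsets 4..7: E4 87 B6 2C.
In little-endian order the low byte comes first in memory.
Reassemble most-significant byte first: 2C B6 87 E4 → 0x2CB687E4.

0x2CB687E4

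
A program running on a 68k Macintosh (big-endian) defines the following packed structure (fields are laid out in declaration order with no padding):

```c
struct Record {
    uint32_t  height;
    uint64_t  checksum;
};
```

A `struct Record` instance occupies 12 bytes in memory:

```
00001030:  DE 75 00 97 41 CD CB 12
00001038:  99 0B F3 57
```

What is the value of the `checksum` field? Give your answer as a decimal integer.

4741669263428547415

`checksum` follows `height` (4 bytes), so it starts at byte offset 4 and occupies 8 bytes.
Bytes at offsets 4..11: 41 CD CB 12 99 0B F3 57.
In big-endian order the high byte comes first in memory.
The bytes are already most-significant first: 0x41CDCB12990BF357.
0x41CDCB12990BF357 = 4741669263428547415.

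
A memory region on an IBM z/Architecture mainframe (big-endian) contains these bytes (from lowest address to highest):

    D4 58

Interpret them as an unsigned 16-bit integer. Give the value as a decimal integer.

54360

In big-endian order the high byte comes first in memory.
The bytes are already most-significant first: 0xD458.
0xD458 = 54360.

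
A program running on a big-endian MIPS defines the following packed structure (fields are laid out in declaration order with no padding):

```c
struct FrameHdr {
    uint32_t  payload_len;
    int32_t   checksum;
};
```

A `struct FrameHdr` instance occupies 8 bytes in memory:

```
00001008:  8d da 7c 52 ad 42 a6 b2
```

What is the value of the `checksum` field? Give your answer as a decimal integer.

`checksum` follows `payload_len` (4 bytes), so it starts at byte offset 4 and occupies 4 bytes.
Bytes at offsets 4..7: AD 42 A6 B2.
In big-endian order the high byte comes first in memory.
The bytes are already most-significant first: 0xAD42A6B2.
Top bit is set, so as a signed 32-bit value this is 0xAD42A6B2 − 2^32 = -1388140878.

-1388140878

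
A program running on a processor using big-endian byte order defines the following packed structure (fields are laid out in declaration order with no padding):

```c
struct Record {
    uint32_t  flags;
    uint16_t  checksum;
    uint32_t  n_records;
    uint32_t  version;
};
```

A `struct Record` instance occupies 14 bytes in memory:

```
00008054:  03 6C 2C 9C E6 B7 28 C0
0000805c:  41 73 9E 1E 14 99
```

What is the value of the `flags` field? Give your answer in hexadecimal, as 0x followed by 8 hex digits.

0x036C2C9C

`flags` is the first field, at byte offset 0, occupying 4 bytes.
Bytes at offsets 0..3: 03 6C 2C 9C.
Big-endian: lowest address holds the most-significant byte.
The bytes are already most-significant first: 0x036C2C9C.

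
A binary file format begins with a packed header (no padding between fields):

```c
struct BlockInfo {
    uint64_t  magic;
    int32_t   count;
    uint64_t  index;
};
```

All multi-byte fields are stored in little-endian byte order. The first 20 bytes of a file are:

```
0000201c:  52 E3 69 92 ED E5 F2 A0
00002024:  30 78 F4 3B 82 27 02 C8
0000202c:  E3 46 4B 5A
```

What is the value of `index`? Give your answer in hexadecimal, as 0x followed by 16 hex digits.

`index` follows `magic` (8 B), `count` (4 B), so it starts at offset 8 + 4 = 12 and occupies 8 bytes.
Bytes at offsets 12..19: 82 27 02 C8 E3 46 4B 5A.
Little-endian stores the least-significant byte at the lowest address.
Reassemble most-significant byte first: 5A 4B 46 E3 C8 02 27 82 → 0x5A4B46E3C8022782.

0x5A4B46E3C8022782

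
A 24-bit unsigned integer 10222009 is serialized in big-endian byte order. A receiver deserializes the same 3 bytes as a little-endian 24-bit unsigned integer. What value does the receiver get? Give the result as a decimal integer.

10222009 in 24-bit hexadecimal is 0x9BF9B9.
Stored big-endian, the bytes at ascending addresses are 9B F9 B9.
Read back as little-endian, the first byte is least significant, giving 0xB9F99B.
0xB9F99B = 12188059.

12188059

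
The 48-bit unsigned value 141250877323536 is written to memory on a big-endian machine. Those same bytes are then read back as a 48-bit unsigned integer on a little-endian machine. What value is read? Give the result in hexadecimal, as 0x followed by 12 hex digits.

141250877323536 in 48-bit hexadecimal is 0x8077885DF910.
Stored big-endian, the bytes at ascending addresses are 80 77 88 5D F9 10.
Read back as little-endian, the first byte is least significant, giving 0x10F95D887780.

0x10F95D887780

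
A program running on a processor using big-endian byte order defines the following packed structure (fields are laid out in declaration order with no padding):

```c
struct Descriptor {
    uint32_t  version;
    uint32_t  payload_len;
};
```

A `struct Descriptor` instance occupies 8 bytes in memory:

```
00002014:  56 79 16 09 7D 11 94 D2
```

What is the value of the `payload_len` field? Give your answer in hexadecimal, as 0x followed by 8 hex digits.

0x7D1194D2

`payload_len` follows `version` (4 bytes), so it starts at byte offset 4 and occupies 4 bytes.
Bytes at offsets 4..7: 7D 11 94 D2.
In big-endian order the high byte comes first in memory.
The bytes are already most-significant first: 0x7D1194D2.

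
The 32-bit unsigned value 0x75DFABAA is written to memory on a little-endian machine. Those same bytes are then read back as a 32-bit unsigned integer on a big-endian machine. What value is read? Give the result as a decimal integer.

Stored little-endian, the bytes at ascending addresses are AA AB DF 75.
Read back as big-endian, the last byte is least significant, giving 0xAAABDF75.
0xAAABDF75 = 2863390581.

2863390581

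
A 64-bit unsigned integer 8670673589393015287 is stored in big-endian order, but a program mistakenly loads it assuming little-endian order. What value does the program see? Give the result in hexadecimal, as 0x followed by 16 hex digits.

0xF7C121BBB06B5478

8670673589393015287 in 64-bit hexadecimal is 0x78546BB0BB21C1F7.
Stored big-endian, the bytes at ascending addresses are 78 54 6B B0 BB 21 C1 F7.
Read back as little-endian, the first byte is least significant, giving 0xF7C121BBB06B5478.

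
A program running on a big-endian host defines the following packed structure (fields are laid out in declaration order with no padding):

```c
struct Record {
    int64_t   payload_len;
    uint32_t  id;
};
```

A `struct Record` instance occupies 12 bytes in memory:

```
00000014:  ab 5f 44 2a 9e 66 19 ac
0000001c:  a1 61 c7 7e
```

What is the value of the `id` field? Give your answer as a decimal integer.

2707539838

`id` follows `payload_len` (8 bytes), so it starts at byte offset 8 and occupies 4 bytes.
Bytes at offsets 8..11: A1 61 C7 7E.
Big-endian stores the most-significant byte at the lowest address.
The bytes are already most-significant first: 0xA161C77E.
0xA161C77E = 2707539838.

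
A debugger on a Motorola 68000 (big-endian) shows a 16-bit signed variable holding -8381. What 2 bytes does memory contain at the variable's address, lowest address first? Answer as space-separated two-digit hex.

Two's complement of -8381 in 16 bits: 8381 = 0x20BD; invert → 0xDF42; add 1 → 0xDF43.
Split into bytes (most-significant first): DF 43.
Big-endian stores the most-significant byte at the lowest address.
So the memory order matches the most-significant-first order: DF 43.

DF 43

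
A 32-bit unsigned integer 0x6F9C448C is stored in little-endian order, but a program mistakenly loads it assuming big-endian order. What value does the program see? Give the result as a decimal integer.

Stored little-endian, the bytes at ascending addresses are 8C 44 9C 6F.
Read back as big-endian, the last byte is least significant, giving 0x8C449C6F.
0x8C449C6F = 2353306735.

2353306735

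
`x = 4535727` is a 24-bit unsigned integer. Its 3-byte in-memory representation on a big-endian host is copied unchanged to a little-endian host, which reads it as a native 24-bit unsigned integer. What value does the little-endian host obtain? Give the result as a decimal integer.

11482437

4535727 in 24-bit hexadecimal is 0x4535AF.
Stored big-endian, the bytes at ascending addresses are 45 35 AF.
Read back as little-endian, the first byte is least significant, giving 0xAF3545.
0xAF3545 = 11482437.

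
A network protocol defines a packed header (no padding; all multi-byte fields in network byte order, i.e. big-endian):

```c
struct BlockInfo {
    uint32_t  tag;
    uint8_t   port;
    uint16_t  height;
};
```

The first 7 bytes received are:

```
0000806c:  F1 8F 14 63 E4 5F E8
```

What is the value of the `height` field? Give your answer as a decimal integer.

`height` follows `tag` (4 B), `port` (1 B), so it starts at offset 4 + 1 = 5 and occupies 2 bytes.
Bytes at offsets 5..6: 5F E8.
Big-endian: lowest address holds the most-significant byte.
The bytes are already most-significant first: 0x5FE8.
0x5FE8 = 24552.

24552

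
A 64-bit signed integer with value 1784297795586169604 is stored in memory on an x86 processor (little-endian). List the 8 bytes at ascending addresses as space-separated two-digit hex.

1784297795586169604 in hexadecimal, padded to 64 bits, is 0x18C31964376D1B04.
Split into bytes (most-significant first): 18 C3 19 64 37 6D 1B 04.
Little-endian stores the least-significant byte at the lowest address.
So at ascending addresses the bytes are 04 1B 6D 37 64 19 C3 18.

04 1B 6D 37 64 19 C3 18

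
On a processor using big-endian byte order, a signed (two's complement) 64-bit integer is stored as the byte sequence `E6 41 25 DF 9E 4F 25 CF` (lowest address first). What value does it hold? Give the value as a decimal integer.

Big-endian: lowest address holds the most-significant byte.
The bytes are already most-significant first: 0xE64125DF9E4F25CF.
Top bit is set, so as a signed 64-bit value this is 0xE64125DF9E4F25CF − 2^64 = -1855159929136011825.

-1855159929136011825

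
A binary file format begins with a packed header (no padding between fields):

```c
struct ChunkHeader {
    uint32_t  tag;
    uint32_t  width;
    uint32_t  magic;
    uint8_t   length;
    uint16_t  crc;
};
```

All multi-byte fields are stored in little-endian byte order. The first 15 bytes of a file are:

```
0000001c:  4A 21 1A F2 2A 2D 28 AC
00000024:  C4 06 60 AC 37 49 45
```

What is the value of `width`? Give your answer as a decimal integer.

`width` follows `tag` (4 bytes), so it starts at byte offset 4 and occupies 4 bytes.
Bytes at offsets 4..7: 2A 2D 28 AC.
In little-endian order the low byte comes first in memory.
Reassemble most-significant byte first: AC 28 2D 2A → 0xAC282D2A.
0xAC282D2A = 2888314154.

2888314154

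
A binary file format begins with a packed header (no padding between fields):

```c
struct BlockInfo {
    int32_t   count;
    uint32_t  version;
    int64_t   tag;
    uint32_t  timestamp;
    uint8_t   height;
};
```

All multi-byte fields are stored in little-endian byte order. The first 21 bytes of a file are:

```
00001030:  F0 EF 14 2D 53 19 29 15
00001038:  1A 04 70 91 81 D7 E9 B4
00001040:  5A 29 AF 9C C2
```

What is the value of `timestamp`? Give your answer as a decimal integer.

2628725082

`timestamp` follows `count` (4 B), `version` (4 B), `tag` (8 B), so it starts at offset 4 + 4 + 8 = 16 and occupies 4 bytes.
Bytes at offsets 16..19: 5A 29 AF 9C.
In little-endian order the low byte comes first in memory.
Reassemble most-significant byte first: 9C AF 29 5A → 0x9CAF295A.
0x9CAF295A = 2628725082.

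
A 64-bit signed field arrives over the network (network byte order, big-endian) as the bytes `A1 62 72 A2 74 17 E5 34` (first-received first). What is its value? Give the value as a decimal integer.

Big-endian: lowest address holds the most-significant byte.
The bytes are already most-significant first: 0xA16272A27417E534.
Top bit is set, so as a signed 64-bit value this is 0xA16272A27417E534 − 2^64 = -6817760843827518156.

-6817760843827518156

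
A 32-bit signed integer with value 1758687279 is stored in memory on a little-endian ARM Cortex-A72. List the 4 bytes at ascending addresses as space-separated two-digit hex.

1758687279 in hexadecimal, padded to 32 bits, is 0x68D3702F.
Split into bytes (most-significant first): 68 D3 70 2F.
In little-endian order the low byte comes first in memory.
So at ascending addresses the bytes are 2F 70 D3 68.

2F 70 D3 68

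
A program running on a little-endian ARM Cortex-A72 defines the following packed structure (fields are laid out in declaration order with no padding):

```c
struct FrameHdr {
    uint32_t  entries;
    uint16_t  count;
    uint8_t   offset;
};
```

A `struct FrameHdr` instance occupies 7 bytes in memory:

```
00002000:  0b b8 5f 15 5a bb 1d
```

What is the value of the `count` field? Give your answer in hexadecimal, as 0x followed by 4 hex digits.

0xBB5A

`count` follows `entries` (4 bytes), so it starts at byte offset 4 and occupies 2 bytes.
Bytes at offsets 4..5: 5A BB.
In little-endian order the low byte comes first in memory.
Reassemble most-significant byte first: BB 5A → 0xBB5A.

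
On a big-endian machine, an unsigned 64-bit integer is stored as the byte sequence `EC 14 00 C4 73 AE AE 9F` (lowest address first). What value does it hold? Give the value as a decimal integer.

17011222536239623839

Big-endian stores the most-significant byte at the lowest address.
The bytes are already most-significant first: 0xEC1400C473AEAE9F.
0xEC1400C473AEAE9F = 17011222536239623839.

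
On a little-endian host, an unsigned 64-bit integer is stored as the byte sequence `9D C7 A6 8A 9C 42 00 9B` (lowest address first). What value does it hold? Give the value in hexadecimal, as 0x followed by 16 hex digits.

0x9B00429C8AA6C79D

Little-endian stores the least-significant byte at the lowest address.
Reassemble most-significant byte first: 9B 00 42 9C 8A A6 C7 9D → 0x9B00429C8AA6C79D.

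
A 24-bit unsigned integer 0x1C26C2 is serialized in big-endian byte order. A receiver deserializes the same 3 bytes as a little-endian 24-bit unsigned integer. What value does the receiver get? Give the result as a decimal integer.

12723740

Stored big-endian, the bytes at ascending addresses are 1C 26 C2.
Read back as little-endian, the first byte is least significant, giving 0xC2261C.
0xC2261C = 12723740.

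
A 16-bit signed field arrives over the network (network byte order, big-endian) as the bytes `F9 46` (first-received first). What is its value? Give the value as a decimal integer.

Big-endian stores the most-significant byte at the lowest address.
The bytes are already most-significant first: 0xF946.
Top bit is set, so as a signed 16-bit value this is 0xF946 − 2^16 = -1722.

-1722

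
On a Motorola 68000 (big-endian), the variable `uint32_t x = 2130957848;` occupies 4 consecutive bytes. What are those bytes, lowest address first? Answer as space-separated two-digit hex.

7F 03 D6 18

2130957848 in hexadecimal, padded to 32 bits, is 0x7F03D618.
Split into bytes (most-significant first): 7F 03 D6 18.
Big-endian: lowest address holds the most-significant byte.
So the memory order matches the most-significant-first order: 7F 03 D6 18.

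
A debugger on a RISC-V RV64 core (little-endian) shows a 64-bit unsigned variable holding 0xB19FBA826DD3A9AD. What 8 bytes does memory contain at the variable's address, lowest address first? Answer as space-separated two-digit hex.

AD A9 D3 6D 82 BA 9F B1

Split into bytes (most-significant first): B1 9F BA 82 6D D3 A9 AD.
In little-endian order the low byte comes first in memory.
So at ascending addresses the bytes are AD A9 D3 6D 82 BA 9F B1.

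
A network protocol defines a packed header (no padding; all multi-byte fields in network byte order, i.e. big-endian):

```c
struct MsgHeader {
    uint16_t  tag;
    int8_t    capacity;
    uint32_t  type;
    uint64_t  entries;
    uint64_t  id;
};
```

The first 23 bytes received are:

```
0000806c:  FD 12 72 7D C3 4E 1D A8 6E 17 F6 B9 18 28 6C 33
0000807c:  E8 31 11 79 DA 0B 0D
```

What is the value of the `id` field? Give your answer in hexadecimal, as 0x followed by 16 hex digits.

0x33E8311179DA0B0D

`id` follows `tag` (2 B), `capacity` (1 B), `type` (4 B), `entries` (8 B), so it starts at offset 2 + 1 + 4 + 8 = 15 and occupies 8 bytes.
Bytes at offsets 15..22: 33 E8 31 11 79 DA 0B 0D.
Big-endian: lowest address holds the most-significant byte.
The bytes are already most-significant first: 0x33E8311179DA0B0D.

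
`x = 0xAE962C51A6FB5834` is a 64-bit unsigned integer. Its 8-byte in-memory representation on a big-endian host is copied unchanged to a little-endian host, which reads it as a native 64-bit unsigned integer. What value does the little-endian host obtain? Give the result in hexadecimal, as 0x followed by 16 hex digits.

Stored big-endian, the bytes at ascending addresses are AE 96 2C 51 A6 FB 58 34.
Read back as little-endian, the first byte is least significant, giving 0x3458FBA6512C96AE.

0x3458FBA6512C96AE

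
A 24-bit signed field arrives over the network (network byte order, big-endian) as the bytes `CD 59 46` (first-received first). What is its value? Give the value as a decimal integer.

-3319482

In big-endian order the high byte comes first in memory.
The bytes are already most-significant first: 0xCD5946.
Top bit is set, so as a signed 24-bit value this is 0xCD5946 − 2^24 = -3319482.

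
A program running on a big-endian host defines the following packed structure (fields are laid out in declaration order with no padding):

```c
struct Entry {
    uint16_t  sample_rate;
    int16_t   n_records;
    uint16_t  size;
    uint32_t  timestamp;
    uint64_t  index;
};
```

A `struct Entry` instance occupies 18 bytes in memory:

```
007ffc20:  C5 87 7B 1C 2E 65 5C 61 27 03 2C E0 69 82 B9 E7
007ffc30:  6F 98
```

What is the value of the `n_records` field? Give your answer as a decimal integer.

`n_records` follows `sample_rate` (2 bytes), so it starts at byte offset 2 and occupies 2 bytes.
Bytes at offsets 2..3: 7B 1C.
In big-endian order the high byte comes first in memory.
The bytes are already most-significant first: 0x7B1C.
0x7B1C = 31516.

31516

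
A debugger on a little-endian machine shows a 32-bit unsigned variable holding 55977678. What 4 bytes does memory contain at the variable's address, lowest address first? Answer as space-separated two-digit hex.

55977678 in hexadecimal, padded to 32 bits, is 0x035626CE.
Split into bytes (most-significant first): 03 56 26 CE.
Little-endian stores the least-significant byte at the lowest address.
So at ascending addresses the bytes are CE 26 56 03.

CE 26 56 03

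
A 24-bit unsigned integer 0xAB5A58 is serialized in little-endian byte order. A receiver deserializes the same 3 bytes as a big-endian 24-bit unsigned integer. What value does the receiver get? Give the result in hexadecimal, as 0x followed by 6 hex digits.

0x585AAB

Stored little-endian, the bytes at ascending addresses are 58 5A AB.
Read back as big-endian, the last byte is least significant, giving 0x585AAB.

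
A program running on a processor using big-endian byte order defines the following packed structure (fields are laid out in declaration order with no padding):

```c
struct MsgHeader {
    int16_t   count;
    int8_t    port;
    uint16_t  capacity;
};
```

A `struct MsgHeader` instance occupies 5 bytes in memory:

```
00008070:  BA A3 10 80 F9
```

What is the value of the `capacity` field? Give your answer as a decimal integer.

33017

`capacity` follows `count` (2 B), `port` (1 B), so it starts at offset 2 + 1 = 3 and occupies 2 bytes.
Bytes at offsets 3..4: 80 F9.
Big-endian: lowest address holds the most-significant byte.
The bytes are already most-significant first: 0x80F9.
0x80F9 = 33017.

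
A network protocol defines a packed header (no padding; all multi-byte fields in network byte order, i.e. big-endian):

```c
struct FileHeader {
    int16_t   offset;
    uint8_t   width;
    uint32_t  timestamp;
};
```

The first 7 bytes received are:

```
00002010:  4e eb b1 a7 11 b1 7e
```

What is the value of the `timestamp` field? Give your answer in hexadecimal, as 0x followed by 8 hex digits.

0xA711B17E

`timestamp` follows `offset` (2 B), `width` (1 B), so it starts at offset 2 + 1 = 3 and occupies 4 bytes.
Bytes at offsets 3..6: A7 11 B1 7E.
In big-endian order the high byte comes first in memory.
The bytes are already most-significant first: 0xA711B17E.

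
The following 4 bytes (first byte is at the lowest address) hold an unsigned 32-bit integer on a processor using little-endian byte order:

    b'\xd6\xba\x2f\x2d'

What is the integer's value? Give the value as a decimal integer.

758102742

Little-endian: lowest address holds the least-significant byte.
Reassemble most-significant byte first: 2D 2F BA D6 → 0x2D2FBAD6.
0x2D2FBAD6 = 758102742.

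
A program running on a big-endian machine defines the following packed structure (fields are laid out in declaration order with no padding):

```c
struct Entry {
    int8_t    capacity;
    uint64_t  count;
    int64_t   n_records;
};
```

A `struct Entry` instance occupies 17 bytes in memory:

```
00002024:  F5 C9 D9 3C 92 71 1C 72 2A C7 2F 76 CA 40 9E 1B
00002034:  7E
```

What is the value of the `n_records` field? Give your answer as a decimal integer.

-4093922925216916610

`n_records` follows `capacity` (1 B), `count` (8 B), so it starts at offset 1 + 8 = 9 and occupies 8 bytes.
Bytes at offsets 9..16: C7 2F 76 CA 40 9E 1B 7E.
In big-endian order the high byte comes first in memory.
The bytes are already most-significant first: 0xC72F76CA409E1B7E.
Top bit is set, so as a signed 64-bit value this is 0xC72F76CA409E1B7E − 2^64 = -4093922925216916610.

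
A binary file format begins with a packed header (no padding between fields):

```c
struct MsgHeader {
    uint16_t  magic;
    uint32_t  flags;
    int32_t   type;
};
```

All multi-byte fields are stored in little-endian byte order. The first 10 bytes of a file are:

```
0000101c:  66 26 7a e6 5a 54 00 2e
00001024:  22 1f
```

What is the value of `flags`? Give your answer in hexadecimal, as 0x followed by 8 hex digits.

0x545AE67A

`flags` follows `magic` (2 bytes), so it starts at byte offset 2 and occupies 4 bytes.
Bytes at offsets 2..5: 7A E6 5A 54.
Little-endian stores the least-significant byte at the lowest address.
Reassemble most-significant byte first: 54 5A E6 7A → 0x545AE67A.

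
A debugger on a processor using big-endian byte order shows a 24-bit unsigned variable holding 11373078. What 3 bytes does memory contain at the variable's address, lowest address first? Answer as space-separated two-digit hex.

11373078 in hexadecimal, padded to 24 bits, is 0xAD8A16.
Split into bytes (most-significant first): AD 8A 16.
Big-endian stores the most-significant byte at the lowest address.
So the memory order matches the most-significant-first order: AD 8A 16.

AD 8A 16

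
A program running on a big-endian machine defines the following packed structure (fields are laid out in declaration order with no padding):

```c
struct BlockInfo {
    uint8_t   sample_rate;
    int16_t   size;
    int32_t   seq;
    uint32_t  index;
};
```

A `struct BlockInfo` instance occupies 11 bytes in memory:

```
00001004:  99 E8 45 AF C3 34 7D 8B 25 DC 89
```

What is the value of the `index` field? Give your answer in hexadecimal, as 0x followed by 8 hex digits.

0x8B25DC89

`index` follows `sample_rate` (1 B), `size` (2 B), `seq` (4 B), so it starts at offset 1 + 2 + 4 = 7 and occupies 4 bytes.
Bytes at offsets 7..10: 8B 25 DC 89.
Big-endian stores the most-significant byte at the lowest address.
The bytes are already most-significant first: 0x8B25DC89.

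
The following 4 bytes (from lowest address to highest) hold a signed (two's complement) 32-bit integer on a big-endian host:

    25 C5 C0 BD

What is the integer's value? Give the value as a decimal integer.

633716925

In big-endian order the high byte comes first in memory.
The bytes are already most-significant first: 0x25C5C0BD.
0x25C5C0BD = 633716925.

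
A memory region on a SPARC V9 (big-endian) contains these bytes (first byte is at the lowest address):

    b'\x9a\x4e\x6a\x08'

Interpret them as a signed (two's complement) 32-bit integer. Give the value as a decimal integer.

Big-endian: lowest address holds the most-significant byte.
The bytes are already most-significant first: 0x9A4E6A08.
Top bit is set, so as a signed 32-bit value this is 0x9A4E6A08 − 2^32 = -1706137080.

-1706137080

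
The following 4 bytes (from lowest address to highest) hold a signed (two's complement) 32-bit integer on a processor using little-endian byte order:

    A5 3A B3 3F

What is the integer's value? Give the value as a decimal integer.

1068710565

In little-endian order the low byte comes first in memory.
Reassemble most-significant byte first: 3F B3 3A A5 → 0x3FB33AA5.
0x3FB33AA5 = 1068710565.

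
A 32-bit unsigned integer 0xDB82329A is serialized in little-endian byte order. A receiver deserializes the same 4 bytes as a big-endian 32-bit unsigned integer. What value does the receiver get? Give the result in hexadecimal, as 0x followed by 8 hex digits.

0x9A3282DB

Stored little-endian, the bytes at ascending addresses are 9A 32 82 DB.
Read back as big-endian, the last byte is least significant, giving 0x9A3282DB.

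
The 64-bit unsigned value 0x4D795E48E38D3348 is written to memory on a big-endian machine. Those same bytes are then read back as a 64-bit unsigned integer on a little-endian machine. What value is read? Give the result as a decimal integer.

5202658001854298445

Stored big-endian, the bytes at ascending addresses are 4D 79 5E 48 E3 8D 33 48.
Read back as little-endian, the first byte is least significant, giving 0x48338DE3485E794D.
0x48338DE3485E794D = 5202658001854298445.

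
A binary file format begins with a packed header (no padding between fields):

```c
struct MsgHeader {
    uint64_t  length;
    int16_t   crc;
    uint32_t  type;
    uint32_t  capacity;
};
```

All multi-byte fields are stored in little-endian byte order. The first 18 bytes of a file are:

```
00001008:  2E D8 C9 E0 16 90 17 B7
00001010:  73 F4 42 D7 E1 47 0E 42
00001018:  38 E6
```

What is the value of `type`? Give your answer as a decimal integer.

`type` follows `length` (8 B), `crc` (2 B), so it starts at offset 8 + 2 = 10 and occupies 4 bytes.
Bytes at offsets 10..13: 42 D7 E1 47.
Little-endian stores the least-significant byte at the lowest address.
Reassemble most-significant byte first: 47 E1 D7 42 → 0x47E1D742.
0x47E1D742 = 1205983042.

1205983042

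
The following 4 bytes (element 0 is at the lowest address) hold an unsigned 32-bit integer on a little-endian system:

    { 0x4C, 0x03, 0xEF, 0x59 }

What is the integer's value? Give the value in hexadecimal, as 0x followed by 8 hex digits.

0x59EF034C

In little-endian order the low byte comes first in memory.
Reassemble most-significant byte first: 59 EF 03 4C → 0x59EF034C.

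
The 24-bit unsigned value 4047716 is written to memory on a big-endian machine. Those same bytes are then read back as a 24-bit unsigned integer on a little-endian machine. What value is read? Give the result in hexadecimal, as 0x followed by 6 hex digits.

4047716 in 24-bit hexadecimal is 0x3DC364.
Stored big-endian, the bytes at ascending addresses are 3D C3 64.
Read back as little-endian, the first byte is least significant, giving 0x64C33D.

0x64C33D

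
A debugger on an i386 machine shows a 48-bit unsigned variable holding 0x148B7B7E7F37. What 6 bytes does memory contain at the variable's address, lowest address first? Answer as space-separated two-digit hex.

37 7F 7E 7B 8B 14

Split into bytes (most-significant first): 14 8B 7B 7E 7F 37.
Little-endian stores the least-significant byte at the lowest address.
So at ascending addresses the bytes are 37 7F 7E 7B 8B 14.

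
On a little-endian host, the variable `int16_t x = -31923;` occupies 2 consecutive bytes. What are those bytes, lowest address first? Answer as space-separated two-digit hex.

Two's complement of -31923 in 16 bits: 31923 = 0x7CB3; invert → 0x834C; add 1 → 0x834D.
Split into bytes (most-significant first): 83 4D.
Little-endian: lowest address holds the least-significant byte.
So at ascending addresses the bytes are 4D 83.

4D 83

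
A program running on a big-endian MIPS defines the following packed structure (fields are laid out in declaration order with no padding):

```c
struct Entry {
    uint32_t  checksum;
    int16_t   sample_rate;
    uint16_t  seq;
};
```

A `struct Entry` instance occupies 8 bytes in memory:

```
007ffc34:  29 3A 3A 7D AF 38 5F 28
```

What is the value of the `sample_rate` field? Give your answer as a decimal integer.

`sample_rate` follows `checksum` (4 bytes), so it starts at byte offset 4 and occupies 2 bytes.
Bytes at offsets 4..5: AF 38.
Big-endian stores the most-significant byte at the lowest address.
The bytes are already most-significant first: 0xAF38.
Top bit is set, so as a signed 16-bit value this is 0xAF38 − 2^16 = -20680.

-20680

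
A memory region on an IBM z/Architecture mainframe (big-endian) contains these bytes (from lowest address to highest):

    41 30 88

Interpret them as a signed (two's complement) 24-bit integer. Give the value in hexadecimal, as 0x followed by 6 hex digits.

In big-endian order the high byte comes first in memory.
The bytes are already most-significant first: 0x413088.

0x413088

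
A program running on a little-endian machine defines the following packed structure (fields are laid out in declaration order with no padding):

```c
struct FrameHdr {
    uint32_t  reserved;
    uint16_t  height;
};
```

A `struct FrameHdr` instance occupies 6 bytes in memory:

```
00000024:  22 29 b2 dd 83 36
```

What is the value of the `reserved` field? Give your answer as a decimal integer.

`reserved` is the first field, at byte offset 0, occupying 4 bytes.
Bytes at offsets 0..3: 22 29 B2 DD.
Little-endian stores the least-significant byte at the lowest address.
Reassemble most-significant byte first: DD B2 29 22 → 0xDDB22922.
0xDDB22922 = 3719440674.

3719440674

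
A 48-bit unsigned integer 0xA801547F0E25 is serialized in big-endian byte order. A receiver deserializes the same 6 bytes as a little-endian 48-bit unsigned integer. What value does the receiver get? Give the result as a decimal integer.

40744195981736

Stored big-endian, the bytes at ascending addresses are A8 01 54 7F 0E 25.
Read back as little-endian, the first byte is least significant, giving 0x250E7F5401A8.
0x250E7F5401A8 = 40744195981736.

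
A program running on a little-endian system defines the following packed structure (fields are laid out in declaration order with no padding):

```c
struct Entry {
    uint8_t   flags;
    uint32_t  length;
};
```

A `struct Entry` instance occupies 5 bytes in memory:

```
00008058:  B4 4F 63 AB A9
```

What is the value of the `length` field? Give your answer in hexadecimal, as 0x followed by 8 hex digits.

`length` follows `flags` (1 byte), so it starts at byte offset 1 and occupies 4 bytes.
Bytes at offsets 1..4: 4F 63 AB A9.
Little-endian: lowest address holds the least-significant byte.
Reassemble most-significant byte first: A9 AB 63 4F → 0xA9AB634F.

0xA9AB634F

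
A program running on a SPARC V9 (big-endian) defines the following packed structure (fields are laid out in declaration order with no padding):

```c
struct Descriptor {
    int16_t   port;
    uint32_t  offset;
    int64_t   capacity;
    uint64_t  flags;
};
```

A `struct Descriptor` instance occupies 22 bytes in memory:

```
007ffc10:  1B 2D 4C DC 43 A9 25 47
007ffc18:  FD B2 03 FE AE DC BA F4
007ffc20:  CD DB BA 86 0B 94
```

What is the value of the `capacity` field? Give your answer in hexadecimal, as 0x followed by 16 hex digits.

`capacity` follows `port` (2 B), `offset` (4 B), so it starts at offset 2 + 4 = 6 and occupies 8 bytes.
Bytes at offsets 6..13: 25 47 FD B2 03 FE AE DC.
Big-endian: lowest address holds the most-significant byte.
The bytes are already most-significant first: 0x2547FDB203FEAEDC.

0x2547FDB203FEAEDC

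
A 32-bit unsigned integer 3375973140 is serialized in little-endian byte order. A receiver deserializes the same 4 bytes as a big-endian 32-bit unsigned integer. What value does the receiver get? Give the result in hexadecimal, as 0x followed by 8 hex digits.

0x144339C9

3375973140 in 32-bit hexadecimal is 0xC9394314.
Stored little-endian, the bytes at ascending addresses are 14 43 39 C9.
Read back as big-endian, the last byte is least significant, giving 0x144339C9.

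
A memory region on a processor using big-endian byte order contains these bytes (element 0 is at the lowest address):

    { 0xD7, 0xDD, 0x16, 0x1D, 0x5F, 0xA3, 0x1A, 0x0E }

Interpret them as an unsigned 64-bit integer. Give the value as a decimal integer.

In big-endian order the high byte comes first in memory.
The bytes are already most-significant first: 0xD7DD161D5FA31A0E.
0xD7DD161D5FA31A0E = 15554613003421948430.

15554613003421948430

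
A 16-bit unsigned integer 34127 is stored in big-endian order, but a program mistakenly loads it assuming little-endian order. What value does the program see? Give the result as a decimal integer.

34127 in 16-bit hexadecimal is 0x854F.
Stored big-endian, the bytes at ascending addresses are 85 4F.
Read back as little-endian, the first byte is least significant, giving 0x4F85.
0x4F85 = 20357.

20357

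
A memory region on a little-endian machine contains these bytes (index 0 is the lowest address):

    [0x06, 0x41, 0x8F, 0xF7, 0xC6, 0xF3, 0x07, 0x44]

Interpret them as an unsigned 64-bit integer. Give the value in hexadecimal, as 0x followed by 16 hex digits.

0x4407F3C6F78F4106

In little-endian order the low byte comes first in memory.
Reassemble most-significant byte first: 44 07 F3 C6 F7 8F 41 06 → 0x4407F3C6F78F4106.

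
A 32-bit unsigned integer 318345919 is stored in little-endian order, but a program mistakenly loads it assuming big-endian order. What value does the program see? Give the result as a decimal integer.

3214080274

318345919 in 32-bit hexadecimal is 0x12F992BF.
Stored little-endian, the bytes at ascending addresses are BF 92 F9 12.
Read back as big-endian, the last byte is least significant, giving 0xBF92F912.
0xBF92F912 = 3214080274.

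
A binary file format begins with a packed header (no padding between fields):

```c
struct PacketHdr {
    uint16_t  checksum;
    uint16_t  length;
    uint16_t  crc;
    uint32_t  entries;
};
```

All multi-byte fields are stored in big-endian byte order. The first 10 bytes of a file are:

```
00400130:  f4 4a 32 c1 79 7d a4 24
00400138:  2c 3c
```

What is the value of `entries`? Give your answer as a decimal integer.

2753834044

`entries` follows `checksum` (2 B), `length` (2 B), `crc` (2 B), so it starts at offset 2 + 2 + 2 = 6 and occupies 4 bytes.
Bytes at offsets 6..9: A4 24 2C 3C.
Big-endian: lowest address holds the most-significant byte.
The bytes are already most-significant first: 0xA4242C3C.
0xA4242C3C = 2753834044.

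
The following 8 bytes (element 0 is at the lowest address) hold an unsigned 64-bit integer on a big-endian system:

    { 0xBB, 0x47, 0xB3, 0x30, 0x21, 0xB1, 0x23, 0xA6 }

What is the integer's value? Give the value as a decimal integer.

13494951827744039846

Big-endian: lowest address holds the most-significant byte.
The bytes are already most-significant first: 0xBB47B33021B123A6.
0xBB47B33021B123A6 = 13494951827744039846.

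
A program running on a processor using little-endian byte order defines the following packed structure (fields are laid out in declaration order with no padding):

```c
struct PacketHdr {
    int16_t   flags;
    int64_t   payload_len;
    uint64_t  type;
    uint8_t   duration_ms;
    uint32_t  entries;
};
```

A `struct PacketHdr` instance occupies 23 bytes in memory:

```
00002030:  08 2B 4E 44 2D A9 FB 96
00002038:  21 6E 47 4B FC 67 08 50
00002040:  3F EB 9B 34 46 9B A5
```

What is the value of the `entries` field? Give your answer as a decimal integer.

`entries` follows `flags` (2 B), `payload_len` (8 B), `type` (8 B), `duration_ms` (1 B), so it starts at offset 2 + 8 + 8 + 1 = 19 and occupies 4 bytes.
Bytes at offsets 19..22: 34 46 9B A5.
In little-endian order the low byte comes first in memory.
Reassemble most-significant byte first: A5 9B 46 34 → 0xA59B4634.
0xA59B4634 = 2778416692.

2778416692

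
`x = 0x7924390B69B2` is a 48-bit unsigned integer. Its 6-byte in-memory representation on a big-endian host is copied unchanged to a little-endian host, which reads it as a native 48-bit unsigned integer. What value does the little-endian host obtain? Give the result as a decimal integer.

Stored big-endian, the bytes at ascending addresses are 79 24 39 0B 69 B2.
Read back as little-endian, the first byte is least significant, giving 0xB2690B392479.
0xB2690B392479 = 196164229604473.

196164229604473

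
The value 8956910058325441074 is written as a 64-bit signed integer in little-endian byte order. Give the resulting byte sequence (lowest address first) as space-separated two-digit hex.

32 7A 9C 07 3E 56 4D 7C

8956910058325441074 in hexadecimal, padded to 64 bits, is 0x7C4D563E079C7A32.
Split into bytes (most-significant first): 7C 4D 56 3E 07 9C 7A 32.
Little-endian: lowest address holds the least-significant byte.
So at ascending addresses the bytes are 32 7A 9C 07 3E 56 4D 7C.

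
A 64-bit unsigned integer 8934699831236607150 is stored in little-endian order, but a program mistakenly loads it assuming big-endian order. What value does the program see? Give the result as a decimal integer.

12591107498358799995

8934699831236607150 in 64-bit hexadecimal is 0x7BFE6E288F99BCAE.
Stored little-endian, the bytes at ascending addresses are AE BC 99 8F 28 6E FE 7B.
Read back as big-endian, the last byte is least significant, giving 0xAEBC998F286EFE7B.
0xAEBC998F286EFE7B = 12591107498358799995.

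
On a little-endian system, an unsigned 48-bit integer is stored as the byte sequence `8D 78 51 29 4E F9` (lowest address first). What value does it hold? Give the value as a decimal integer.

274114095970445

In little-endian order the low byte comes first in memory.
Reassemble most-significant byte first: F9 4E 29 51 78 8D → 0xF94E2951788D.
0xF94E2951788D = 274114095970445.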